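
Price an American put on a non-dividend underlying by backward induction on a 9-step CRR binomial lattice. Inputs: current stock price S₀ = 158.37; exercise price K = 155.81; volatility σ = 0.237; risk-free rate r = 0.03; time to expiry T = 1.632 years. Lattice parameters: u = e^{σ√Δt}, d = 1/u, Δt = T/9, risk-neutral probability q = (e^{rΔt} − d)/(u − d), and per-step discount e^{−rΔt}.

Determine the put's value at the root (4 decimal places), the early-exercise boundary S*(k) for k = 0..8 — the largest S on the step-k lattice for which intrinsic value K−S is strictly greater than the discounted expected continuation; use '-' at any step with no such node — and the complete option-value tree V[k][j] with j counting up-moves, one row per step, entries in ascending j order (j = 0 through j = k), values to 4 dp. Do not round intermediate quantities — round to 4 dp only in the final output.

Δt=0.18133, u=1.10619, d=0.90400, q=0.50177, disc=e^(-rΔt)=0.99457
k=9 terminal: V=max(K-S,0) → 91.9538 77.6719 60.1957 38.8108 12.6430 0.0000 0.0000 0.0000 0.0000 0.0000
k=8: j=0 S=70.6371 intr=85.1729 cont=84.3276 V=85.1729[EX]; j=1 S=86.4357 intr=69.3743 cont=68.5290 V=69.3743[EX]; j=2 S=105.7677 intr=50.0423 cont=49.1970 V=50.0423[EX]; j=3 S=129.4234 intr=26.3866 cont=25.5413 V=26.3866[EX]; j=4 S=158.3700 intr=0.0000 cont=6.2650 V=6.2650[hold]; j=5 S=193.7907 intr=0.0000 cont=0.0000 V=0.0000[hold]; j=6 S=237.1335 intr=0.0000 cont=0.0000 V=0.0000[hold]; j=7 S=290.1703 intr=0.0000 cont=0.0000 V=0.0000[hold]; j=8 S=355.0691 intr=0.0000 cont=0.0000 V=0.0000[hold]  S*(8)=129.4234
k=7: j=0 S=78.1381 intr=77.6719 cont=76.8266 V=77.6719[EX]; j=1 S=95.6143 intr=60.1957 cont=59.3504 V=60.1957[EX]; j=2 S=116.9992 intr=38.8108 cont=37.9655 V=38.8108[EX]; j=3 S=143.1670 intr=12.6430 cont=16.2018 V=16.2018[hold]; j=4 S=175.1874 intr=0.0000 cont=3.1045 V=3.1045[hold]; j=5 S=214.3695 intr=0.0000 cont=0.0000 V=0.0000[hold]; j=6 S=262.3149 intr=0.0000 cont=0.0000 V=0.0000[hold]; j=7 S=320.9837 intr=0.0000 cont=0.0000 V=0.0000[hold]  S*(7)=116.9992
k=6: j=0 S=86.4357 intr=69.3743 cont=68.5290 V=69.3743[EX]; j=1 S=105.7677 intr=50.0423 cont=49.1970 V=50.0423[EX]; j=2 S=129.4234 intr=26.3866 cont=27.3173 V=27.3173[hold]; j=3 S=158.3700 intr=0.0000 cont=9.5777 V=9.5777[hold]; j=4 S=193.7907 intr=0.0000 cont=1.5383 V=1.5383[hold]; j=5 S=237.1335 intr=0.0000 cont=0.0000 V=0.0000[hold]; j=6 S=290.1703 intr=0.0000 cont=0.0000 V=0.0000[hold]  S*(6)=105.7677
k=5: j=0 S=95.6143 intr=60.1957 cont=59.3504 V=60.1957[EX]; j=1 S=116.9992 intr=38.8108 cont=38.4299 V=38.8108[EX]; j=2 S=143.1670 intr=12.6430 cont=18.3162 V=18.3162[hold]; j=3 S=175.1874 intr=0.0000 cont=5.5137 V=5.5137[hold]; j=4 S=214.3695 intr=0.0000 cont=0.7623 V=0.7623[hold]; j=5 S=262.3149 intr=0.0000 cont=0.0000 V=0.0000[hold]  S*(5)=116.9992
k=4: j=0 S=105.7677 intr=50.0423 cont=49.1970 V=50.0423[EX]; j=1 S=129.4234 intr=26.3866 cont=28.3724 V=28.3724[hold]; j=2 S=158.3700 intr=0.0000 cont=11.8278 V=11.8278[hold]; j=3 S=193.7907 intr=0.0000 cont=3.1126 V=3.1126[hold]; j=4 S=237.1335 intr=0.0000 cont=0.3777 V=0.3777[hold]  S*(4)=105.7677
k=3: j=0 S=116.9992 intr=38.8108 cont=38.9565 V=38.9565[hold]; j=1 S=143.1670 intr=12.6430 cont=19.9619 V=19.9619[hold]; j=2 S=175.1874 intr=0.0000 cont=7.4143 V=7.4143[hold]; j=3 S=214.3695 intr=0.0000 cont=1.7309 V=1.7309[hold]  S*(3)=-
k=2: j=0 S=129.4234 intr=26.3866 cont=29.2660 V=29.2660[hold]; j=1 S=158.3700 intr=0.0000 cont=13.5918 V=13.5918[hold]; j=2 S=193.7907 intr=0.0000 cont=4.5378 V=4.5378[hold]  S*(2)=-
k=1: j=0 S=143.1670 intr=12.6430 cont=21.2850 V=21.2850[hold]; j=1 S=175.1874 intr=0.0000 cont=8.9997 V=8.9997[hold]  S*(1)=-
k=0: j=0 S=158.3700 intr=0.0000 cont=15.0386 V=15.0386[hold]  S*(0)=-

price = 15.0386
boundary = - - - - 105.7677 116.9992 105.7677 116.9992 129.4234
tree:
15.0386
21.2850 8.9997
29.2660 13.5918 4.5378
38.9565 19.9619 7.4143 1.7309
50.0423 28.3724 11.8278 3.1126 0.3777
60.1957 38.8108 18.3162 5.5137 0.7623 0.0000
69.3743 50.0423 27.3173 9.5777 1.5383 0.0000 0.0000
77.6719 60.1957 38.8108 16.2018 3.1045 0.0000 0.0000 0.0000
85.1729 69.3743 50.0423 26.3866 6.2650 0.0000 0.0000 0.0000 0.0000
91.9538 77.6719 60.1957 38.8108 12.6430 0.0000 0.0000 0.0000 0.0000 0.0000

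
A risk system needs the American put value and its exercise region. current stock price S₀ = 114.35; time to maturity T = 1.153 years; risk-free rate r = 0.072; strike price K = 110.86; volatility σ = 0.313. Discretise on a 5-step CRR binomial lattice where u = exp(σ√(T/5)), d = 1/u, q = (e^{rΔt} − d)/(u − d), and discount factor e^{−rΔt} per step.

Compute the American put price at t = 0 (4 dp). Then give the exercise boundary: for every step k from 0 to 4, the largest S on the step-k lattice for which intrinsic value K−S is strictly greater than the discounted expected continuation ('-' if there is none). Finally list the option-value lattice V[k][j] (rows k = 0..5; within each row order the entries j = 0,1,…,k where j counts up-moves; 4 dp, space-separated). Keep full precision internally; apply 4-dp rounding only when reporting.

params: Δt=0.23060 u=1.16219 d=0.86045 q=0.51798 e^(-rΔt)=0.98353
t_5 payoffs: 56.9272 38.0139 12.4681 0.0000 0.0000 0.0000
t_4: node(4,0) S=62.6800 payoff=48.1800 vs cont=46.3545 → 48.1800 [stop]  node(4,1) S=84.6609 payoff=26.1991 vs cont=24.3737 → 26.1991 [stop]  node(4,2) S=114.3500 payoff=0.0000 vs cont=5.9109 → 5.9109 [wait]  node(4,3) S=154.4506 payoff=0.0000 vs cont=0.0000 → 0.0000 [wait]  node(4,4) S=208.6138 payoff=0.0000 vs cont=0.0000 → 0.0000 [wait]  ⇒ S*(4)=84.6609
t_3: node(3,0) S=72.8461 payoff=38.0139 vs cont=36.1885 → 38.0139 [stop]  node(3,1) S=98.3919 payoff=12.4681 vs cont=15.4319 → 15.4319 [wait]  node(3,2) S=132.8963 payoff=0.0000 vs cont=2.8023 → 2.8023 [wait]  node(3,3) S=179.5008 payoff=0.0000 vs cont=0.0000 → 0.0000 [wait]  ⇒ S*(3)=72.8461
t_2: node(2,0) S=84.6609 payoff=26.1991 vs cont=25.8836 → 26.1991 [stop]  node(2,1) S=114.3500 payoff=0.0000 vs cont=8.7437 → 8.7437 [wait]  node(2,2) S=154.4506 payoff=0.0000 vs cont=1.3285 → 1.3285 [wait]  ⇒ S*(2)=84.6609
t_1: node(1,0) S=98.3919 payoff=12.4681 vs cont=16.8751 → 16.8751 [wait]  node(1,1) S=132.8963 payoff=0.0000 vs cont=4.8221 → 4.8221 [wait]  ⇒ S*(1)=-
t_0: node(0,0) S=114.3500 payoff=0.0000 vs cont=10.4568 → 10.4568 [wait]  ⇒ S*(0)=-

price = 10.4568
boundary = - - 84.6609 72.8461 84.6609
tree:
10.4568
16.8751 4.8221
26.1991 8.7437 1.3285
38.0139 15.4319 2.8023 0.0000
48.1800 26.1991 5.9109 0.0000 0.0000
56.9272 38.0139 12.4681 0.0000 0.0000 0.0000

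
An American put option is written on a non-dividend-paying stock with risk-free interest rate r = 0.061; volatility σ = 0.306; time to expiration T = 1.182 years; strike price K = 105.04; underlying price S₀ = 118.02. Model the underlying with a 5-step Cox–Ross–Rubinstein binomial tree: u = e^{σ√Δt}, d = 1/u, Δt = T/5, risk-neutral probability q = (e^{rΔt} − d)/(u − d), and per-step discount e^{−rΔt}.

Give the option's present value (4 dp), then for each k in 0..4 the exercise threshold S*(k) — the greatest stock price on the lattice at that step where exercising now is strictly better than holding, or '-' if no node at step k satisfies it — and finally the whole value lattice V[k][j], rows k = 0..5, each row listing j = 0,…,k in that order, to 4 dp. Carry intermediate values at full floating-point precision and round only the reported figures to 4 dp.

price = 6.7994
boundary = - - - 75.5288 87.6449
tree:
6.7994
11.4983 2.5050
18.8408 4.8126 0.3723
29.5112 9.1854 0.7733 0.0000
39.9525 17.3951 1.6059 0.0000 0.0000
48.9503 29.5112 3.3353 0.0000 0.0000 0.0000

params: Δt=0.23640 u=1.16042 d=0.86176 q=0.51151 e^(-rΔt)=0.98568
t_5 payoffs: 48.9503 29.5112 3.3353 0.0000 0.0000 0.0000
t_4: node(4,0) S=65.0875 payoff=39.9525 vs cont=38.4486 → 39.9525 [stop]  node(4,1) S=87.6449 payoff=17.3951 vs cont=15.8912 → 17.3951 [stop]  node(4,2) S=118.0200 payoff=0.0000 vs cont=1.6059 → 1.6059 [wait]  node(4,3) S=158.9222 payoff=0.0000 vs cont=0.0000 → 0.0000 [wait]  node(4,4) S=213.9998 payoff=0.0000 vs cont=0.0000 → 0.0000 [wait]  ⇒ S*(4)=87.6449
t_3: node(3,0) S=75.5288 payoff=29.5112 vs cont=28.0074 → 29.5112 [stop]  node(3,1) S=101.7047 payoff=3.3353 vs cont=9.1854 → 9.1854 [wait]  node(3,2) S=136.9525 payoff=0.0000 vs cont=0.7733 → 0.7733 [wait]  node(3,3) S=184.4161 payoff=0.0000 vs cont=0.0000 → 0.0000 [wait]  ⇒ S*(3)=75.5288
t_2: node(2,0) S=87.6449 payoff=17.3951 vs cont=18.8408 → 18.8408 [wait]  node(2,1) S=118.0200 payoff=0.0000 vs cont=4.8126 → 4.8126 [wait]  node(2,2) S=158.9222 payoff=0.0000 vs cont=0.3723 → 0.3723 [wait]  ⇒ S*(2)=-
t_1: node(1,0) S=101.7047 payoff=3.3353 vs cont=11.4983 → 11.4983 [wait]  node(1,1) S=136.9525 payoff=0.0000 vs cont=2.5050 → 2.5050 [wait]  ⇒ S*(1)=-
t_0: node(0,0) S=118.0200 payoff=0.0000 vs cont=6.7994 → 6.7994 [wait]  ⇒ S*(0)=-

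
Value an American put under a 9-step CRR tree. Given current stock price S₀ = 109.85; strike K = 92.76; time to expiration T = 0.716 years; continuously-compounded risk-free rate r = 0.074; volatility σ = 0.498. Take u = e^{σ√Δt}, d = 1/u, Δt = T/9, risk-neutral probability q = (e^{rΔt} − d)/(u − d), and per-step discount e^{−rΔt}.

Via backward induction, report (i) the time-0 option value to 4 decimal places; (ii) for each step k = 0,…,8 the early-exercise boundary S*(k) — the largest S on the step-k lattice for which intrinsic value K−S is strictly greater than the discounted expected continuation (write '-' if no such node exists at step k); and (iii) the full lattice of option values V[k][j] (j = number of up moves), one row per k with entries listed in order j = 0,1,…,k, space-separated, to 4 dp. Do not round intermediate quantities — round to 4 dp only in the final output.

Δt=0.07956  u=1.15081  d=0.86896  q=0.48589  discount=0.99413
step 9 (expiry): payoffs max(K−S,0) = 61.7304 51.6657 38.3365 20.6838 0.0000 0.0000 0.0000 0.0000 0.0000 0.0000
step 8: (k=8,j=0): S=35.7091, (K−S)⁺=57.0509, hold=56.5064 ⇒ V=57.0509 exercise | (k=8,j=1): S=47.2916, (K−S)⁺=45.4684, hold=44.9239 ⇒ V=45.4684 exercise | (k=8,j=2): S=62.6310, (K−S)⁺=30.1290, hold=29.5845 ⇒ V=30.1290 exercise | (k=8,j=3): S=82.9459, (K−S)⁺=9.8141, hold=10.5713 ⇒ V=10.5713 continue | (k=8,j=4): S=109.8500, (K−S)⁺=0.0000, hold=0.0000 ⇒ V=0.0000 continue | (k=8,j=5): S=145.4807, (K−S)⁺=0.0000, hold=0.0000 ⇒ V=0.0000 continue | (k=8,j=6): S=192.6685, (K−S)⁺=0.0000, hold=0.0000 ⇒ V=0.0000 continue | (k=8,j=7): S=255.1621, (K−S)⁺=0.0000, hold=0.0000 ⇒ V=0.0000 continue | (k=8,j=8): S=337.9259, (K−S)⁺=0.0000, hold=0.0000 ⇒ V=0.0000 continue  boundary S*=62.6310
step 7: (k=7,j=0): S=41.0943, (K−S)⁺=51.6657, hold=51.1212 ⇒ V=51.6657 exercise | (k=7,j=1): S=54.4235, (K−S)⁺=38.3365, hold=37.7920 ⇒ V=38.3365 exercise | (k=7,j=2): S=72.0762, (K−S)⁺=20.6838, hold=20.5050 ⇒ V=20.6838 exercise | (k=7,j=3): S=95.4547, (K−S)⁺=0.0000, hold=5.4029 ⇒ V=5.4029 continue | (k=7,j=4): S=126.4162, (K−S)⁺=0.0000, hold=0.0000 ⇒ V=0.0000 continue | (k=7,j=5): S=167.4203, (K−S)⁺=0.0000, hold=0.0000 ⇒ V=0.0000 continue | (k=7,j=6): S=221.7244, (K−S)⁺=0.0000, hold=0.0000 ⇒ V=0.0000 continue | (k=7,j=7): S=293.6424, (K−S)⁺=0.0000, hold=0.0000 ⇒ V=0.0000 continue  boundary S*=72.0762
step 6: (k=6,j=0): S=47.2916, (K−S)⁺=45.4684, hold=44.9239 ⇒ V=45.4684 exercise | (k=6,j=1): S=62.6310, (K−S)⁺=30.1290, hold=29.5845 ⇒ V=30.1290 exercise | (k=6,j=2): S=82.9459, (K−S)⁺=9.8141, hold=13.1811 ⇒ V=13.1811 continue | (k=6,j=3): S=109.8500, (K−S)⁺=0.0000, hold=2.7614 ⇒ V=2.7614 continue | (k=6,j=4): S=145.4807, (K−S)⁺=0.0000, hold=0.0000 ⇒ V=0.0000 continue | (k=6,j=5): S=192.6685, (K−S)⁺=0.0000, hold=0.0000 ⇒ V=0.0000 continue | (k=6,j=6): S=255.1621, (K−S)⁺=0.0000, hold=0.0000 ⇒ V=0.0000 continue  boundary S*=62.6310
step 5: (k=5,j=0): S=54.4235, (K−S)⁺=38.3365, hold=37.7920 ⇒ V=38.3365 exercise | (k=5,j=1): S=72.0762, (K−S)⁺=20.6838, hold=21.7657 ⇒ V=21.7657 continue | (k=5,j=2): S=95.4547, (K−S)⁺=0.0000, hold=8.0706 ⇒ V=8.0706 continue | (k=5,j=3): S=126.4162, (K−S)⁺=0.0000, hold=1.4113 ⇒ V=1.4113 continue | (k=5,j=4): S=167.4203, (K−S)⁺=0.0000, hold=0.0000 ⇒ V=0.0000 continue | (k=5,j=5): S=221.7244, (K−S)⁺=0.0000, hold=0.0000 ⇒ V=0.0000 continue  boundary S*=54.4235
step 4: (k=4,j=0): S=62.6310, (K−S)⁺=30.1290, hold=30.1071 ⇒ V=30.1290 exercise | (k=4,j=1): S=82.9459, (K−S)⁺=9.8141, hold=15.0227 ⇒ V=15.0227 continue | (k=4,j=2): S=109.8500, (K−S)⁺=0.0000, hold=4.8065 ⇒ V=4.8065 continue | (k=4,j=3): S=145.4807, (K−S)⁺=0.0000, hold=0.7213 ⇒ V=0.7213 continue | (k=4,j=4): S=192.6685, (K−S)⁺=0.0000, hold=0.0000 ⇒ V=0.0000 continue  boundary S*=62.6310
step 3: (k=3,j=0): S=72.0762, (K−S)⁺=20.6838, hold=22.6552 ⇒ V=22.6552 continue | (k=3,j=1): S=95.4547, (K−S)⁺=0.0000, hold=9.9997 ⇒ V=9.9997 continue | (k=3,j=2): S=126.4162, (K−S)⁺=0.0000, hold=2.8050 ⇒ V=2.8050 continue | (k=3,j=3): S=167.4203, (K−S)⁺=0.0000, hold=0.3687 ⇒ V=0.3687 continue  boundary S*=-
step 2: (k=2,j=0): S=82.9459, (K−S)⁺=9.8141, hold=16.4091 ⇒ V=16.4091 continue | (k=2,j=1): S=109.8500, (K−S)⁺=0.0000, hold=6.4657 ⇒ V=6.4657 continue | (k=2,j=2): S=145.4807, (K−S)⁺=0.0000, hold=1.6117 ⇒ V=1.6117 continue  boundary S*=-
step 1: (k=1,j=0): S=95.4547, (K−S)⁺=0.0000, hold=11.5098 ⇒ V=11.5098 continue | (k=1,j=1): S=126.4162, (K−S)⁺=0.0000, hold=4.0831 ⇒ V=4.0831 continue  boundary S*=-
step 0: (k=0,j=0): S=109.8500, (K−S)⁺=0.0000, hold=7.8548 ⇒ V=7.8548 continue  boundary S*=-

price = 7.8548
boundary = - - - - 62.6310 54.4235 62.6310 72.0762 62.6310
tree:
7.8548
11.5098 4.0831
16.4091 6.4657 1.6117
22.6552 9.9997 2.8050 0.3687
30.1290 15.0227 4.8065 0.7213 0.0000
38.3365 21.7657 8.0706 1.4113 0.0000 0.0000
45.4684 30.1290 13.1811 2.7614 0.0000 0.0000 0.0000
51.6657 38.3365 20.6838 5.4029 0.0000 0.0000 0.0000 0.0000
57.0509 45.4684 30.1290 10.5713 0.0000 0.0000 0.0000 0.0000 0.0000
61.7304 51.6657 38.3365 20.6838 0.0000 0.0000 0.0000 0.0000 0.0000 0.0000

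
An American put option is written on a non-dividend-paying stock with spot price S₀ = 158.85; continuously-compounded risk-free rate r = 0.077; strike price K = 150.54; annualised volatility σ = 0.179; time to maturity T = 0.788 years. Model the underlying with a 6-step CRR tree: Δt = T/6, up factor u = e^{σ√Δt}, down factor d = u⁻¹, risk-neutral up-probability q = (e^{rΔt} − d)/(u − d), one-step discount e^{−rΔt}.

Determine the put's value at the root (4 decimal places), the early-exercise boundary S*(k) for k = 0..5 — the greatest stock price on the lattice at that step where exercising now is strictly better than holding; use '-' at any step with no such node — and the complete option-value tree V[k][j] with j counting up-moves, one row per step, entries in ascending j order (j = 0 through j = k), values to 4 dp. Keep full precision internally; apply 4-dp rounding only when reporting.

Δt=0.13133, u=1.06702, d=0.93719, q=0.56208, disc=e^(-rΔt)=0.98994
k=6 terminal: V=max(K-S,0) → 42.9053 27.9945 11.0181 0.0000 0.0000 0.0000 0.0000
k=5: j=0 S=114.8484 intr=35.6916 cont=34.1769 V=35.6916[EX]; j=1 S=130.7585 intr=19.7815 cont=18.2668 V=19.7815[EX]; j=2 S=148.8726 intr=1.6674 cont=4.7766 V=4.7766[hold]; j=3 S=169.4961 intr=0.0000 cont=0.0000 V=0.0000[hold]; j=4 S=192.9766 intr=0.0000 cont=0.0000 V=0.0000[hold]; j=5 S=219.7099 intr=0.0000 cont=0.0000 V=0.0000[hold]  S*(5)=130.7585
k=4: j=0 S=122.5455 intr=27.9945 cont=26.4798 V=27.9945[EX]; j=1 S=139.5219 intr=11.0181 cont=11.2334 V=11.2334[hold]; j=2 S=158.8500 intr=0.0000 cont=2.0707 V=2.0707[hold]; j=3 S=180.8557 intr=0.0000 cont=0.0000 V=0.0000[hold]; j=4 S=205.9098 intr=0.0000 cont=0.0000 V=0.0000[hold]  S*(4)=122.5455
k=3: j=0 S=130.7585 intr=19.7815 cont=18.3866 V=19.7815[EX]; j=1 S=148.8726 intr=1.6674 cont=6.0221 V=6.0221[hold]; j=2 S=169.4961 intr=0.0000 cont=0.8977 V=0.8977[hold]; j=3 S=192.9766 intr=0.0000 cont=0.0000 V=0.0000[hold]  S*(3)=130.7585
k=2: j=0 S=139.5219 intr=11.0181 cont=11.9265 V=11.9265[hold]; j=1 S=158.8500 intr=0.0000 cont=3.1102 V=3.1102[hold]; j=2 S=180.8557 intr=0.0000 cont=0.3892 V=0.3892[hold]  S*(2)=-
k=1: j=0 S=148.8726 intr=1.6674 cont=6.9009 V=6.9009[hold]; j=1 S=169.4961 intr=0.0000 cont=1.5649 V=1.5649[hold]  S*(1)=-
k=0: j=0 S=158.8500 intr=0.0000 cont=3.8624 V=3.8624[hold]  S*(0)=-

price = 3.8624
boundary = - - - 130.7585 122.5455 130.7585
tree:
3.8624
6.9009 1.5649
11.9265 3.1102 0.3892
19.7815 6.0221 0.8977 0.0000
27.9945 11.2334 2.0707 0.0000 0.0000
35.6916 19.7815 4.7766 0.0000 0.0000 0.0000
42.9053 27.9945 11.0181 0.0000 0.0000 0.0000 0.0000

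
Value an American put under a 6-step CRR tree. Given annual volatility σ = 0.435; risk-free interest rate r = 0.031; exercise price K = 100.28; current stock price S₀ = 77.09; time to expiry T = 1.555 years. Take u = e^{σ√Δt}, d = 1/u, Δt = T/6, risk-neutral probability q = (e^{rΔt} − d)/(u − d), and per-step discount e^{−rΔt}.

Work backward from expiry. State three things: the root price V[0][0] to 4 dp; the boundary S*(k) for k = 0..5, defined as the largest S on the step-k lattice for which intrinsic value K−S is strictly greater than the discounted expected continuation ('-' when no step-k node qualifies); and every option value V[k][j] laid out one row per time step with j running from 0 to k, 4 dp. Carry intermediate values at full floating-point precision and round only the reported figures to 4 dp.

price = 30.6613
boundary = - - 49.5048 39.6709 49.5048 61.7764
tree:
30.6613
40.1923 20.1380
50.7752 28.6148 10.6543
60.6091 39.0776 16.9749 3.5070
68.4895 50.7752 26.1875 6.5825 0.0000
74.8045 60.6091 38.5036 12.3551 0.0000 0.0000
79.8651 68.4895 50.7752 23.1900 0.0000 0.0000 0.0000

params: Δt=0.25917 u=1.24789 d=0.80135 q=0.46293 e^(-rΔt)=0.99200
t_6 payoffs: 79.8651 68.4895 50.7752 23.1900 0.0000 0.0000 0.0000
t_5: node(5,0) S=25.4755 payoff=74.8045 vs cont=74.0021 → 74.8045 [stop]  node(5,1) S=39.6709 payoff=60.6091 vs cont=59.8066 → 60.6091 [stop]  node(5,2) S=61.7764 payoff=38.5036 vs cont=37.7011 → 38.5036 [stop]  node(5,3) S=96.1996 payoff=4.0804 vs cont=12.3551 → 12.3551 [wait]  node(5,4) S=149.8041 payoff=0.0000 vs cont=0.0000 → 0.0000 [wait]  node(5,5) S=233.2782 payoff=0.0000 vs cont=0.0000 → 0.0000 [wait]  ⇒ S*(5)=61.7764
t_4: node(4,0) S=31.7905 payoff=68.4895 vs cont=67.6871 → 68.4895 [stop]  node(4,1) S=49.5048 payoff=50.7752 vs cont=49.9727 → 50.7752 [stop]  node(4,2) S=77.0900 payoff=23.1900 vs cont=26.1875 → 26.1875 [wait]  node(4,3) S=120.0462 payoff=0.0000 vs cont=6.5825 → 6.5825 [wait]  node(4,4) S=186.9386 payoff=0.0000 vs cont=0.0000 → 0.0000 [wait]  ⇒ S*(4)=49.5048
t_3: node(3,0) S=39.6709 payoff=60.6091 vs cont=59.8066 → 60.6091 [stop]  node(3,1) S=61.7764 payoff=38.5036 vs cont=39.0776 → 39.0776 [wait]  node(3,2) S=96.1996 payoff=4.0804 vs cont=16.9749 → 16.9749 [wait]  node(3,3) S=149.8041 payoff=0.0000 vs cont=3.5070 → 3.5070 [wait]  ⇒ S*(3)=39.6709
t_2: node(2,0) S=49.5048 payoff=50.7752 vs cont=50.2364 → 50.7752 [stop]  node(2,1) S=77.0900 payoff=23.1900 vs cont=28.6148 → 28.6148 [wait]  node(2,2) S=120.0462 payoff=0.0000 vs cont=10.6543 → 10.6543 [wait]  ⇒ S*(2)=49.5048
t_1: node(1,0) S=61.7764 payoff=38.5036 vs cont=40.1923 → 40.1923 [wait]  node(1,1) S=96.1996 payoff=4.0804 vs cont=20.1380 → 20.1380 [wait]  ⇒ S*(1)=-
t_0: node(0,0) S=77.0900 payoff=23.1900 vs cont=30.6613 → 30.6613 [wait]  ⇒ S*(0)=-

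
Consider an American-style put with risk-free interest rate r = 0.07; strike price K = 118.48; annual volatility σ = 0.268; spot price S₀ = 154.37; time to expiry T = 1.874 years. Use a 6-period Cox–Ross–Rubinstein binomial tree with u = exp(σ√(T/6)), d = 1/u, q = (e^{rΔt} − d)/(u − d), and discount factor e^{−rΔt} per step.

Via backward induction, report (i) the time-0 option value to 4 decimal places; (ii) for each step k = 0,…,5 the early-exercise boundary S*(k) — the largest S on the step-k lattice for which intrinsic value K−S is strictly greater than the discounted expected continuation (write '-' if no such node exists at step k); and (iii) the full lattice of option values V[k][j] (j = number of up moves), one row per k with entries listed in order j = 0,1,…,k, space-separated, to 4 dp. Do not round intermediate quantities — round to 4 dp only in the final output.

price = 3.6824
boundary = - - - - 84.7958 98.4966
tree:
3.6824
6.7156 1.2098
11.9471 2.4663 0.1726
20.5520 4.9949 0.3803 0.0000
33.6842 10.0376 0.8380 0.0000 0.0000
45.4793 19.9834 1.8465 0.0000 0.0000 0.0000
55.6337 33.6842 4.0688 0.0000 0.0000 0.0000 0.0000

Δt=0.31233, u=1.16157, d=0.86090, q=0.53614, disc=e^(-rΔt)=0.97837
k=6 terminal: V=max(K-S,0) → 55.6337 33.6842 4.0688 0.0000 0.0000 0.0000 0.0000
k=5: j=0 S=73.0007 intr=45.4793 cont=42.9170 V=45.4793[EX]; j=1 S=98.4966 intr=19.9834 cont=17.4211 V=19.9834[EX]; j=2 S=132.8972 intr=0.0000 cont=1.8465 V=1.8465[hold]; j=3 S=179.3123 intr=0.0000 cont=0.0000 V=0.0000[hold]; j=4 S=241.9381 intr=0.0000 cont=0.0000 V=0.0000[hold]; j=5 S=326.4365 intr=0.0000 cont=0.0000 V=0.0000[hold]  S*(5)=98.4966
k=4: j=0 S=84.7958 intr=33.6842 cont=31.1220 V=33.6842[EX]; j=1 S=114.4112 intr=4.0688 cont=10.0376 V=10.0376[hold]; j=2 S=154.3700 intr=0.0000 cont=0.8380 V=0.8380[hold]; j=3 S=208.2846 intr=0.0000 cont=0.0000 V=0.0000[hold]; j=4 S=281.0292 intr=0.0000 cont=0.0000 V=0.0000[hold]  S*(4)=84.7958
k=3: j=0 S=98.4966 intr=19.9834 cont=20.5520 V=20.5520[hold]; j=1 S=132.8972 intr=0.0000 cont=4.9949 V=4.9949[hold]; j=2 S=179.3123 intr=0.0000 cont=0.3803 V=0.3803[hold]; j=3 S=241.9381 intr=0.0000 cont=0.0000 V=0.0000[hold]  S*(3)=-
k=2: j=0 S=114.4112 intr=4.0688 cont=11.9471 V=11.9471[hold]; j=1 S=154.3700 intr=0.0000 cont=2.4663 V=2.4663[hold]; j=2 S=208.2846 intr=0.0000 cont=0.1726 V=0.1726[hold]  S*(2)=-
k=1: j=0 S=132.8972 intr=0.0000 cont=6.7156 V=6.7156[hold]; j=1 S=179.3123 intr=0.0000 cont=1.2098 V=1.2098[hold]  S*(1)=-
k=0: j=0 S=154.3700 intr=0.0000 cont=3.6824 V=3.6824[hold]  S*(0)=-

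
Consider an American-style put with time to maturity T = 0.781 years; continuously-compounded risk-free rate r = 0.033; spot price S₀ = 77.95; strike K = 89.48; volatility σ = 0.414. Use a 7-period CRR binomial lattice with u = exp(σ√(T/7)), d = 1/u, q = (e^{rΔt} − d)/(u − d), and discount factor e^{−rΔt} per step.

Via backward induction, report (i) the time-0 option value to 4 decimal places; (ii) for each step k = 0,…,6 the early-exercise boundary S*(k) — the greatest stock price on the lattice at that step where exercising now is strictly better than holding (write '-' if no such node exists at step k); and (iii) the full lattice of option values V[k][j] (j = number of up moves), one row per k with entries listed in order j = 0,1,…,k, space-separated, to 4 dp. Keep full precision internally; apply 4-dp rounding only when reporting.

params: Δt=0.11157 u=1.14830 d=0.87085 q=0.47878 e^(-rΔt)=0.99632
t_7 payoffs: 59.8713 50.4379 37.9991 21.5972 0.0000 0.0000 0.0000 0.0000
t_6: node(6,0) S=33.9998 payoff=55.4802 vs cont=55.1514 → 55.4802 [stop]  node(6,1) S=44.8321 payoff=44.6479 vs cont=44.3190 → 44.6479 [stop]  node(6,2) S=59.1157 payoff=30.3643 vs cont=30.0355 → 30.3643 [stop]  node(6,3) S=77.9500 payoff=11.5300 vs cont=11.2156 → 11.5300 [stop]  node(6,4) S=102.7849 payoff=0.0000 vs cont=0.0000 → 0.0000 [wait]  node(6,5) S=135.5323 payoff=0.0000 vs cont=0.0000 → 0.0000 [wait]  node(6,6) S=178.7130 payoff=0.0000 vs cont=0.0000 → 0.0000 [wait]  ⇒ S*(6)=77.9500
t_5: node(5,0) S=39.0421 payoff=50.4379 vs cont=50.1091 → 50.4379 [stop]  node(5,1) S=51.4809 payoff=37.9991 vs cont=37.6703 → 37.9991 [stop]  node(5,2) S=67.8828 payoff=21.5972 vs cont=21.2684 → 21.5972 [stop]  node(5,3) S=89.5103 payoff=0.0000 vs cont=5.9876 → 5.9876 [wait]  node(5,4) S=118.0283 payoff=0.0000 vs cont=0.0000 → 0.0000 [wait]  node(5,5) S=155.6322 payoff=0.0000 vs cont=0.0000 → 0.0000 [wait]  ⇒ S*(5)=67.8828
t_4: node(4,0) S=44.8321 payoff=44.6479 vs cont=44.3190 → 44.6479 [stop]  node(4,1) S=59.1157 payoff=30.3643 vs cont=30.0355 → 30.3643 [stop]  node(4,2) S=77.9500 payoff=11.5300 vs cont=14.0718 → 14.0718 [wait]  node(4,3) S=102.7849 payoff=0.0000 vs cont=3.1094 → 3.1094 [wait]  node(4,4) S=135.5323 payoff=0.0000 vs cont=0.0000 → 0.0000 [wait]  ⇒ S*(4)=59.1157
t_3: node(3,0) S=51.4809 payoff=37.9991 vs cont=37.6703 → 37.9991 [stop]  node(3,1) S=67.8828 payoff=21.5972 vs cont=22.4809 → 22.4809 [wait]  node(3,2) S=89.5103 payoff=0.0000 vs cont=8.7908 → 8.7908 [wait]  node(3,3) S=118.0283 payoff=0.0000 vs cont=1.6147 → 1.6147 [wait]  ⇒ S*(3)=51.4809
t_2: node(2,0) S=59.1157 payoff=30.3643 vs cont=30.4570 → 30.4570 [wait]  node(2,1) S=77.9500 payoff=11.5300 vs cont=15.8678 → 15.8678 [wait]  node(2,2) S=102.7849 payoff=0.0000 vs cont=5.3354 → 5.3354 [wait]  ⇒ S*(2)=-
t_1: node(1,0) S=67.8828 payoff=21.5972 vs cont=23.3857 → 23.3857 [wait]  node(1,1) S=89.5103 payoff=0.0000 vs cont=10.7853 → 10.7853 [wait]  ⇒ S*(1)=-
t_0: node(0,0) S=77.9500 payoff=11.5300 vs cont=17.2892 → 17.2892 [wait]  ⇒ S*(0)=-

price = 17.2892
boundary = - - - 51.4809 59.1157 67.8828 77.9500
tree:
17.2892
23.3857 10.7853
30.4570 15.8678 5.3354
37.9991 22.4809 8.7908 1.6147
44.6479 30.3643 14.0718 3.1094 0.0000
50.4379 37.9991 21.5972 5.9876 0.0000 0.0000
55.4802 44.6479 30.3643 11.5300 0.0000 0.0000 0.0000
59.8713 50.4379 37.9991 21.5972 0.0000 0.0000 0.0000 0.0000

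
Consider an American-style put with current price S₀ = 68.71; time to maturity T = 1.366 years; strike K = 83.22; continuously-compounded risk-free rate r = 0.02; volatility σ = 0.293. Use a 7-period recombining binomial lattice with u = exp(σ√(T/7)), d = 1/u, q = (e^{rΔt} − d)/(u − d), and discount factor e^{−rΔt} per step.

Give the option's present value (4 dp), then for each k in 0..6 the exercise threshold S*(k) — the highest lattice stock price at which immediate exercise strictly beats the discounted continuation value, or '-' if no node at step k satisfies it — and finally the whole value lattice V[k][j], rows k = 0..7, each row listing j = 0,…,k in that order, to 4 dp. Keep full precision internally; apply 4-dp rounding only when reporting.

Δt=0.19514  u=1.13818  d=0.87859  q=0.48275  discount=0.99610
step 7 (expiry): payoffs max(K−S,0) = 55.4525 47.2483 36.6202 22.8518 5.0155 0.0000 0.0000 0.0000
step 6: (k=6,j=0): S=31.6045, (K−S)⁺=51.6155, hold=51.2914 ⇒ V=51.6155 exercise | (k=6,j=1): S=40.9423, (K−S)⁺=42.2777, hold=41.9535 ⇒ V=42.2777 exercise | (k=6,j=2): S=53.0391, (K−S)⁺=30.1809, hold=29.8567 ⇒ V=30.1809 exercise | (k=6,j=3): S=68.7100, (K−S)⁺=14.5100, hold=14.1858 ⇒ V=14.5100 exercise | (k=6,j=4): S=89.0110, (K−S)⁺=0.0000, hold=2.5841 ⇒ V=2.5841 continue | (k=6,j=5): S=115.3102, (K−S)⁺=0.0000, hold=0.0000 ⇒ V=0.0000 continue | (k=6,j=6): S=149.3796, (K−S)⁺=0.0000, hold=0.0000 ⇒ V=0.0000 continue  boundary S*=68.7100
step 5: (k=5,j=0): S=35.9717, (K−S)⁺=47.2483, hold=46.9242 ⇒ V=47.2483 exercise | (k=5,j=1): S=46.5998, (K−S)⁺=36.6202, hold=36.2960 ⇒ V=36.6202 exercise | (k=5,j=2): S=60.3682, (K−S)⁺=22.8518, hold=22.5277 ⇒ V=22.8518 exercise | (k=5,j=3): S=78.2045, (K−S)⁺=5.0155, hold=8.7187 ⇒ V=8.7187 continue | (k=5,j=4): S=101.3108, (K−S)⁺=0.0000, hold=1.3314 ⇒ V=1.3314 continue | (k=5,j=5): S=131.2440, (K−S)⁺=0.0000, hold=0.0000 ⇒ V=0.0000 continue  boundary S*=60.3682
step 4: (k=4,j=0): S=40.9423, (K−S)⁺=42.2777, hold=41.9535 ⇒ V=42.2777 exercise | (k=4,j=1): S=53.0391, (K−S)⁺=30.1809, hold=29.8567 ⇒ V=30.1809 exercise | (k=4,j=2): S=68.7100, (K−S)⁺=14.5100, hold=15.9666 ⇒ V=15.9666 continue | (k=4,j=3): S=89.0110, (K−S)⁺=0.0000, hold=5.1324 ⇒ V=5.1324 continue | (k=4,j=4): S=115.3102, (K−S)⁺=0.0000, hold=0.6860 ⇒ V=0.6860 continue  boundary S*=53.0391
step 3: (k=3,j=0): S=46.5998, (K−S)⁺=36.6202, hold=36.2960 ⇒ V=36.6202 exercise | (k=3,j=1): S=60.3682, (K−S)⁺=22.8518, hold=23.2281 ⇒ V=23.2281 continue | (k=3,j=2): S=78.2045, (K−S)⁺=5.0155, hold=10.6946 ⇒ V=10.6946 continue | (k=3,j=3): S=101.3108, (K−S)⁺=0.0000, hold=2.9743 ⇒ V=2.9743 continue  boundary S*=46.5998
step 2: (k=2,j=0): S=53.0391, (K−S)⁺=30.1809, hold=30.0377 ⇒ V=30.1809 exercise | (k=2,j=1): S=68.7100, (K−S)⁺=14.5100, hold=17.1106 ⇒ V=17.1106 continue | (k=2,j=2): S=89.0110, (K−S)⁺=0.0000, hold=6.9404 ⇒ V=6.9404 continue  boundary S*=53.0391
step 1: (k=1,j=0): S=60.3682, (K−S)⁺=22.8518, hold=23.7782 ⇒ V=23.7782 continue | (k=1,j=1): S=78.2045, (K−S)⁺=5.0155, hold=12.1534 ⇒ V=12.1534 continue  boundary S*=-
step 0: (k=0,j=0): S=68.7100, (K−S)⁺=14.5100, hold=18.0956 ⇒ V=18.0956 continue  boundary S*=-

price = 18.0956
boundary = - - 53.0391 46.5998 53.0391 60.3682 68.7100
tree:
18.0956
23.7782 12.1534
30.1809 17.1106 6.9404
36.6202 23.2281 10.6946 2.9743
42.2777 30.1809 15.9666 5.1324 0.6860
47.2483 36.6202 22.8518 8.7187 1.3314 0.0000
51.6155 42.2777 30.1809 14.5100 2.5841 0.0000 0.0000
55.4525 47.2483 36.6202 22.8518 5.0155 0.0000 0.0000 0.0000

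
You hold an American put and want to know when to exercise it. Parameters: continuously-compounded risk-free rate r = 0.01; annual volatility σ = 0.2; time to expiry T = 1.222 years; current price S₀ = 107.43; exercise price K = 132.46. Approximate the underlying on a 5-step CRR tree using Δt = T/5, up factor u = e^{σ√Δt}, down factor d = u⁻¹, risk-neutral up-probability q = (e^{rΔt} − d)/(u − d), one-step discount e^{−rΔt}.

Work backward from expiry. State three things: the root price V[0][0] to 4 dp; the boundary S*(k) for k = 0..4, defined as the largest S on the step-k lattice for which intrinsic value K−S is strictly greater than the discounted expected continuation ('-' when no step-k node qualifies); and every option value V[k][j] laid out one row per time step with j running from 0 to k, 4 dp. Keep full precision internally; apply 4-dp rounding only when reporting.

params: Δt=0.24440 u=1.10393 d=0.90586 q=0.48766 e^(-rΔt)=0.99756
t_5 payoffs: 66.9324 52.6045 35.1438 13.8651 0.0000 0.0000
t_4: node(4,0) S=72.3377 payoff=60.1223 vs cont=59.7990 → 60.1223 [stop]  node(4,1) S=88.1546 payoff=44.3054 vs cont=43.9821 → 44.3054 [stop]  node(4,2) S=107.4300 payoff=25.0300 vs cont=24.7067 → 25.0300 [stop]  node(4,3) S=130.9200 payoff=1.5400 vs cont=7.0864 → 7.0864 [wait]  node(4,4) S=159.5463 payoff=0.0000 vs cont=0.0000 → 0.0000 [wait]  ⇒ S*(4)=107.4300
t_3: node(3,0) S=79.8555 payoff=52.6045 vs cont=52.2812 → 52.6045 [stop]  node(3,1) S=97.3162 payoff=35.1438 vs cont=34.8204 → 35.1438 [stop]  node(3,2) S=118.5949 payoff=13.8651 vs cont=16.2400 → 16.2400 [wait]  node(3,3) S=144.5261 payoff=0.0000 vs cont=3.6218 → 3.6218 [wait]  ⇒ S*(3)=97.3162
t_2: node(2,0) S=88.1546 payoff=44.3054 vs cont=43.9821 → 44.3054 [stop]  node(2,1) S=107.4300 payoff=25.0300 vs cont=25.8619 → 25.8619 [wait]  node(2,2) S=130.9200 payoff=1.5400 vs cont=10.0620 → 10.0620 [wait]  ⇒ S*(2)=88.1546
t_1: node(1,0) S=97.3162 payoff=35.1438 vs cont=35.2251 → 35.2251 [wait]  node(1,1) S=118.5949 payoff=13.8651 vs cont=18.1127 → 18.1127 [wait]  ⇒ S*(1)=-
t_0: node(0,0) S=107.4300 payoff=25.0300 vs cont=26.8145 → 26.8145 [wait]  ⇒ S*(0)=-

price = 26.8145
boundary = - - 88.1546 97.3162 107.4300
tree:
26.8145
35.2251 18.1127
44.3054 25.8619 10.0620
52.6045 35.1438 16.2400 3.6218
60.1223 44.3054 25.0300 7.0864 0.0000
66.9324 52.6045 35.1438 13.8651 0.0000 0.0000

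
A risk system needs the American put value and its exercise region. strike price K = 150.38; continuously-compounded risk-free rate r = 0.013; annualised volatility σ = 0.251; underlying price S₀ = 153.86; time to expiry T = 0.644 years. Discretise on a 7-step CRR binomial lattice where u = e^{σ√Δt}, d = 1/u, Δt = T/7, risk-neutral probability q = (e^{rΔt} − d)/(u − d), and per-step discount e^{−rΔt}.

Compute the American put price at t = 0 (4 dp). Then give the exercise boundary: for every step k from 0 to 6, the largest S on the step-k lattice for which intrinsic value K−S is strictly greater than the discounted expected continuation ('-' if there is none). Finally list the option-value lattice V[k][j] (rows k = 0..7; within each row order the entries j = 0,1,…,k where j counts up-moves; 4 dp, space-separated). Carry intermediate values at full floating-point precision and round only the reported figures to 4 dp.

price = 10.4055
boundary = - - - - 113.4673 122.4432 132.1290
tree:
10.4055
15.0409 5.5836
21.0820 8.7605 2.2751
28.4950 13.3819 3.9493 0.5299
36.9127 19.7622 6.7427 1.0379 0.0000
45.2305 27.9368 11.2623 2.0330 0.0000 0.0000
52.9386 36.9127 18.2510 3.9818 0.0000 0.0000 0.0000
60.0817 45.2305 27.9368 7.7989 0.0000 0.0000 0.0000 0.0000

params: Δt=0.09200 u=1.07911 d=0.92669 q=0.48883 e^(-rΔt)=0.99880
t_7 payoffs: 60.0817 45.2305 27.9368 7.7989 0.0000 0.0000 0.0000 0.0000
t_6: node(6,0) S=97.4414 payoff=52.9386 vs cont=52.7589 → 52.9386 [stop]  node(6,1) S=113.4673 payoff=36.9127 vs cont=36.7329 → 36.9127 [stop]  node(6,2) S=132.1290 payoff=18.2510 vs cont=18.0712 → 18.2510 [stop]  node(6,3) S=153.8600 payoff=0.0000 vs cont=3.9818 → 3.9818 [wait]  node(6,4) S=179.1650 payoff=0.0000 vs cont=0.0000 → 0.0000 [wait]  node(6,5) S=208.6319 payoff=0.0000 vs cont=0.0000 → 0.0000 [wait]  node(6,6) S=242.9451 payoff=0.0000 vs cont=0.0000 → 0.0000 [wait]  ⇒ S*(6)=132.1290
t_5: node(5,0) S=105.1495 payoff=45.2305 vs cont=45.0508 → 45.2305 [stop]  node(5,1) S=122.4432 payoff=27.9368 vs cont=27.7571 → 27.9368 [stop]  node(5,2) S=142.5811 payoff=7.7989 vs cont=11.2623 → 11.2623 [wait]  node(5,3) S=166.0311 payoff=0.0000 vs cont=2.0330 → 2.0330 [wait]  node(5,4) S=193.3379 payoff=0.0000 vs cont=0.0000 → 0.0000 [wait]  node(5,5) S=225.1357 payoff=0.0000 vs cont=0.0000 → 0.0000 [wait]  ⇒ S*(5)=122.4432
t_4: node(4,0) S=113.4673 payoff=36.9127 vs cont=36.7329 → 36.9127 [stop]  node(4,1) S=132.1290 payoff=18.2510 vs cont=19.7622 → 19.7622 [wait]  node(4,2) S=153.8600 payoff=0.0000 vs cont=6.7427 → 6.7427 [wait]  node(4,3) S=179.1650 payoff=0.0000 vs cont=1.0379 → 1.0379 [wait]  node(4,4) S=208.6319 payoff=0.0000 vs cont=0.0000 → 0.0000 [wait]  ⇒ S*(4)=113.4673
t_3: node(3,0) S=122.4432 payoff=27.9368 vs cont=28.4950 → 28.4950 [wait]  node(3,1) S=142.5811 payoff=7.7989 vs cont=13.3819 → 13.3819 [wait]  node(3,2) S=166.0311 payoff=0.0000 vs cont=3.9493 → 3.9493 [wait]  node(3,3) S=193.3379 payoff=0.0000 vs cont=0.5299 → 0.5299 [wait]  ⇒ S*(3)=-
t_2: node(2,0) S=132.1290 payoff=18.2510 vs cont=21.0820 → 21.0820 [wait]  node(2,1) S=153.8600 payoff=0.0000 vs cont=8.7605 → 8.7605 [wait]  node(2,2) S=179.1650 payoff=0.0000 vs cont=2.2751 → 2.2751 [wait]  ⇒ S*(2)=-
t_1: node(1,0) S=142.5811 payoff=7.7989 vs cont=15.0409 → 15.0409 [wait]  node(1,1) S=166.0311 payoff=0.0000 vs cont=5.5836 → 5.5836 [wait]  ⇒ S*(1)=-
t_0: node(0,0) S=153.8600 payoff=0.0000 vs cont=10.4055 → 10.4055 [wait]  ⇒ S*(0)=-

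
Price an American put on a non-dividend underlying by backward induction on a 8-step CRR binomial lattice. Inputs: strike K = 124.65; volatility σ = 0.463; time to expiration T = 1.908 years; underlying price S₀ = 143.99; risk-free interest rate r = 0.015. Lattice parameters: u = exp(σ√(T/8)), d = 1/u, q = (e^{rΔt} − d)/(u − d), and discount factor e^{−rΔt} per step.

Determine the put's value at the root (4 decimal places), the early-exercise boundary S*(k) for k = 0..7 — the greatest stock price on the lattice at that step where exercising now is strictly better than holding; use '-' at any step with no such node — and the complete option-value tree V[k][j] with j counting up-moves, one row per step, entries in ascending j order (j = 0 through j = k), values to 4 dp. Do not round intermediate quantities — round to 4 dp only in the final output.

price = 23.8546
boundary = - - - - - 46.4873 58.2820 73.0691
tree:
23.8546
32.3055 13.7803
42.5138 20.1640 6.1366
54.1294 28.7440 9.9036 1.6103
66.3847 39.6749 15.6965 2.9467 0.0000
78.1627 52.6072 24.2835 5.3923 0.0000 0.0000
87.5704 66.3680 36.3122 9.8674 0.0000 0.0000 0.0000
95.0743 78.1627 51.5809 18.0566 0.0000 0.0000 0.0000 0.0000
101.0596 87.5704 66.3680 33.0420 0.0000 0.0000 0.0000 0.0000 0.0000

params: Δt=0.23850 u=1.25372 d=0.79763 q=0.45157 e^(-rΔt)=0.99643
t_8 payoffs: 101.0596 87.5704 66.3680 33.0420 0.0000 0.0000 0.0000 0.0000 0.0000
t_7: node(7,0) S=29.5757 payoff=95.0743 vs cont=94.6291 → 95.0743 [stop]  node(7,1) S=46.4873 payoff=78.1627 vs cont=77.7175 → 78.1627 [stop]  node(7,2) S=73.0691 payoff=51.5809 vs cont=51.1358 → 51.5809 [stop]  node(7,3) S=114.8505 payoff=9.7995 vs cont=18.0566 → 18.0566 [wait]  node(7,4) S=180.5227 payoff=0.0000 vs cont=0.0000 → 0.0000 [wait]  node(7,5) S=283.7468 payoff=0.0000 vs cont=0.0000 → 0.0000 [wait]  node(7,6) S=445.9951 payoff=0.0000 vs cont=0.0000 → 0.0000 [wait]  node(7,7) S=701.0180 payoff=0.0000 vs cont=0.0000 → 0.0000 [wait]  ⇒ S*(7)=73.0691
t_6: node(6,0) S=37.0796 payoff=87.5704 vs cont=87.1253 → 87.5704 [stop]  node(6,1) S=58.2820 payoff=66.3680 vs cont=65.9229 → 66.3680 [stop]  node(6,2) S=91.6080 payoff=33.0420 vs cont=36.3122 → 36.3122 [wait]  node(6,3) S=143.9900 payoff=0.0000 vs cont=9.8674 → 9.8674 [wait]  node(6,4) S=226.3244 payoff=0.0000 vs cont=0.0000 → 0.0000 [wait]  node(6,5) S=355.7382 payoff=0.0000 vs cont=0.0000 → 0.0000 [wait]  node(6,6) S=559.1517 payoff=0.0000 vs cont=0.0000 → 0.0000 [wait]  ⇒ S*(6)=58.2820
t_5: node(5,0) S=46.4873 payoff=78.1627 vs cont=77.7175 → 78.1627 [stop]  node(5,1) S=73.0691 payoff=51.5809 vs cont=52.6072 → 52.6072 [wait]  node(5,2) S=114.8505 payoff=9.7995 vs cont=24.2835 → 24.2835 [wait]  node(5,3) S=180.5227 payoff=0.0000 vs cont=5.3923 → 5.3923 [wait]  node(5,4) S=283.7468 payoff=0.0000 vs cont=0.0000 → 0.0000 [wait]  node(5,5) S=445.9951 payoff=0.0000 vs cont=0.0000 → 0.0000 [wait]  ⇒ S*(5)=46.4873
t_4: node(4,0) S=58.2820 payoff=66.3680 vs cont=66.3847 → 66.3847 [wait]  node(4,1) S=91.6080 payoff=33.0420 vs cont=39.6749 → 39.6749 [wait]  node(4,2) S=143.9900 payoff=0.0000 vs cont=15.6965 → 15.6965 [wait]  node(4,3) S=226.3244 payoff=0.0000 vs cont=2.9467 → 2.9467 [wait]  node(4,4) S=355.7382 payoff=0.0000 vs cont=0.0000 → 0.0000 [wait]  ⇒ S*(4)=-
t_3: node(3,0) S=73.0691 payoff=51.5809 vs cont=54.1294 → 54.1294 [wait]  node(3,1) S=114.8505 payoff=9.7995 vs cont=28.7440 → 28.7440 [wait]  node(3,2) S=180.5227 payoff=0.0000 vs cont=9.9036 → 9.9036 [wait]  node(3,3) S=283.7468 payoff=0.0000 vs cont=1.6103 → 1.6103 [wait]  ⇒ S*(3)=-
t_2: node(2,0) S=91.6080 payoff=33.0420 vs cont=42.5138 → 42.5138 [wait]  node(2,1) S=143.9900 payoff=0.0000 vs cont=20.1640 → 20.1640 [wait]  node(2,2) S=226.3244 payoff=0.0000 vs cont=6.1366 → 6.1366 [wait]  ⇒ S*(2)=-
t_1: node(1,0) S=114.8505 payoff=9.7995 vs cont=32.3055 → 32.3055 [wait]  node(1,1) S=180.5227 payoff=0.0000 vs cont=13.7803 → 13.7803 [wait]  ⇒ S*(1)=-
t_0: node(0,0) S=143.9900 payoff=0.0000 vs cont=23.8546 → 23.8546 [wait]  ⇒ S*(0)=-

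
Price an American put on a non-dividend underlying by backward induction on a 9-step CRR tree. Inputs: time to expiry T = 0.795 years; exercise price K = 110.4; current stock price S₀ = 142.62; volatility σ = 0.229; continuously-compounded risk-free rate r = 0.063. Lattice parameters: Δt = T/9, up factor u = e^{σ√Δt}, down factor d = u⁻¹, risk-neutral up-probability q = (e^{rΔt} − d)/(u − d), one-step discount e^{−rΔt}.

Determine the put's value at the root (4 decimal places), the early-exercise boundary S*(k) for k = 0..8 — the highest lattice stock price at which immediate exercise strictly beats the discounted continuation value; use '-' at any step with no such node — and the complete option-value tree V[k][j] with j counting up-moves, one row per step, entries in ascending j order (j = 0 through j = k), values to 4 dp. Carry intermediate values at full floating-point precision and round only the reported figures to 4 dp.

price = 0.7837
boundary = - - - - - - 94.8046 88.5668 94.8046
tree:
0.7837
1.3732 0.2564
2.3621 0.4894 0.0475
3.9734 0.9232 0.1004 0.0000
6.5037 1.7168 0.2120 0.0000 0.0000
10.2892 3.1336 0.4479 0.0000 0.0000 0.0000
15.5954 5.5779 0.9462 0.0000 0.0000 0.0000 0.0000
21.8332 9.5827 1.9987 0.0000 0.0000 0.0000 0.0000 0.0000
27.6606 15.5954 4.2219 0.0000 0.0000 0.0000 0.0000 0.0000 0.0000
33.1045 21.8332 8.9182 0.0000 0.0000 0.0000 0.0000 0.0000 0.0000 0.0000

Δt=0.08833, u=1.07043, d=0.93420, q=0.52396, disc=e^(-rΔt)=0.99445
k=9 terminal: V=max(K-S,0) → 33.1045 21.8332 8.9182 0.0000 0.0000 0.0000 0.0000 0.0000 0.0000 0.0000
k=8: j=0 S=82.7394 intr=27.6606 cont=27.0479 V=27.6606[EX]; j=1 S=94.8046 intr=15.5954 cont=14.9827 V=15.5954[EX]; j=2 S=108.6292 intr=1.7708 cont=4.2219 V=4.2219[hold]; j=3 S=124.4697 intr=0.0000 cont=0.0000 V=0.0000[hold]; j=4 S=142.6200 intr=0.0000 cont=0.0000 V=0.0000[hold]; j=5 S=163.4171 intr=0.0000 cont=0.0000 V=0.0000[hold]; j=6 S=187.2468 intr=0.0000 cont=0.0000 V=0.0000[hold]; j=7 S=214.5514 intr=0.0000 cont=0.0000 V=0.0000[hold]; j=8 S=245.8376 intr=0.0000 cont=0.0000 V=0.0000[hold]  S*(8)=94.8046
k=7: j=0 S=88.5668 intr=21.8332 cont=21.2205 V=21.8332[EX]; j=1 S=101.4818 intr=8.9182 cont=9.5827 V=9.5827[hold]; j=2 S=116.2800 intr=0.0000 cont=1.9987 V=1.9987[hold]; j=3 S=133.2361 intr=0.0000 cont=0.0000 V=0.0000[hold]; j=4 S=152.6648 intr=0.0000 cont=0.0000 V=0.0000[hold]; j=5 S=174.9266 intr=0.0000 cont=0.0000 V=0.0000[hold]; j=6 S=200.4347 intr=0.0000 cont=0.0000 V=0.0000[hold]; j=7 S=229.6623 intr=0.0000 cont=0.0000 V=0.0000[hold]  S*(7)=88.5668
k=6: j=0 S=94.8046 intr=15.5954 cont=15.3289 V=15.5954[EX]; j=1 S=108.6292 intr=1.7708 cont=5.5779 V=5.5779[hold]; j=2 S=124.4697 intr=0.0000 cont=0.9462 V=0.9462[hold]; j=3 S=142.6200 intr=0.0000 cont=0.0000 V=0.0000[hold]; j=4 S=163.4171 intr=0.0000 cont=0.0000 V=0.0000[hold]; j=5 S=187.2468 intr=0.0000 cont=0.0000 V=0.0000[hold]; j=6 S=214.5514 intr=0.0000 cont=0.0000 V=0.0000[hold]  S*(6)=94.8046
k=5: j=0 S=101.4818 intr=8.9182 cont=10.2892 V=10.2892[hold]; j=1 S=116.2800 intr=0.0000 cont=3.1336 V=3.1336[hold]; j=2 S=133.2361 intr=0.0000 cont=0.4479 V=0.4479[hold]; j=3 S=152.6648 intr=0.0000 cont=0.0000 V=0.0000[hold]; j=4 S=174.9266 intr=0.0000 cont=0.0000 V=0.0000[hold]; j=5 S=200.4347 intr=0.0000 cont=0.0000 V=0.0000[hold]  S*(5)=-
k=4: j=0 S=108.6292 intr=1.7708 cont=6.5037 V=6.5037[hold]; j=1 S=124.4697 intr=0.0000 cont=1.7168 V=1.7168[hold]; j=2 S=142.6200 intr=0.0000 cont=0.2120 V=0.2120[hold]; j=3 S=163.4171 intr=0.0000 cont=0.0000 V=0.0000[hold]; j=4 S=187.2468 intr=0.0000 cont=0.0000 V=0.0000[hold]  S*(4)=-
k=3: j=0 S=116.2800 intr=0.0000 cont=3.9734 V=3.9734[hold]; j=1 S=133.2361 intr=0.0000 cont=0.9232 V=0.9232[hold]; j=2 S=152.6648 intr=0.0000 cont=0.1004 V=0.1004[hold]; j=3 S=174.9266 intr=0.0000 cont=0.0000 V=0.0000[hold]  S*(3)=-
k=2: j=0 S=124.4697 intr=0.0000 cont=2.3621 V=2.3621[hold]; j=1 S=142.6200 intr=0.0000 cont=0.4894 V=0.4894[hold]; j=2 S=163.4171 intr=0.0000 cont=0.0475 V=0.0475[hold]  S*(2)=-
k=1: j=0 S=133.2361 intr=0.0000 cont=1.3732 V=1.3732[hold]; j=1 S=152.6648 intr=0.0000 cont=0.2564 V=0.2564[hold]  S*(1)=-
k=0: j=0 S=142.6200 intr=0.0000 cont=0.7837 V=0.7837[hold]  S*(0)=-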